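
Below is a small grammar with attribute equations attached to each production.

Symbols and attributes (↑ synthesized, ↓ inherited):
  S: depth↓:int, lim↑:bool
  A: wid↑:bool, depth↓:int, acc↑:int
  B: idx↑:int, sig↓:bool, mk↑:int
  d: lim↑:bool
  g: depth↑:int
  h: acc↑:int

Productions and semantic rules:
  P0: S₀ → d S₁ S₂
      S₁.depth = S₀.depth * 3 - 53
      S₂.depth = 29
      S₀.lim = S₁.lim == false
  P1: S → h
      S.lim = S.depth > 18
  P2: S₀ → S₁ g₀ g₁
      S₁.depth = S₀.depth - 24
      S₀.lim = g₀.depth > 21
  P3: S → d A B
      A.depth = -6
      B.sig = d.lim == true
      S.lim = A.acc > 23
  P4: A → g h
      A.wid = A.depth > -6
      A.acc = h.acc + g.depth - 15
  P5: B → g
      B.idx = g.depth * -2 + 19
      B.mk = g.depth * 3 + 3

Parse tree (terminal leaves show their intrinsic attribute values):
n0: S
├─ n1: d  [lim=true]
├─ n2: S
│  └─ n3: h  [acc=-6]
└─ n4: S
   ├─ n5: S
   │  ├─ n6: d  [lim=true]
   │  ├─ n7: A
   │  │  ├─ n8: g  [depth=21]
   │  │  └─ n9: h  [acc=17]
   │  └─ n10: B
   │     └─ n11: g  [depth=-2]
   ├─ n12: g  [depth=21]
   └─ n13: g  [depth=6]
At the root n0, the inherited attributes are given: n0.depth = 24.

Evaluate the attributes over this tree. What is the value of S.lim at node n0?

1. n0.depth = 24  [given at root]
2. n1.lim = true  [terminal]
3. n2.depth = 19  [S₀.depth * 3 - 53]
4. n3.acc = -6  [terminal]
5. n2.lim = true  [S.depth > 18]
6. n4.depth = 29  [29]
7. n5.depth = 5  [S₀.depth - 24]
8. n6.lim = true  [terminal]
9. n7.depth = -6  [-6]
10. n8.depth = 21  [terminal]
11. n9.acc = 17  [terminal]
12. n7.wid = false  [A.depth > -6]
13. n7.acc = 23  [h.acc + g.depth - 15]
14. n10.sig = true  [d.lim == true]
15. n11.depth = -2  [terminal]
16. n10.idx = 23  [g.depth * -2 + 19]
17. n10.mk = -3  [g.depth * 3 + 3]
18. n5.lim = false  [A.acc > 23]
19. n12.depth = 21  [terminal]
20. n13.depth = 6  [terminal]
21. n4.lim = false  [g₀.depth > 21]
22. n0.lim = false  [S₁.lim == false]

false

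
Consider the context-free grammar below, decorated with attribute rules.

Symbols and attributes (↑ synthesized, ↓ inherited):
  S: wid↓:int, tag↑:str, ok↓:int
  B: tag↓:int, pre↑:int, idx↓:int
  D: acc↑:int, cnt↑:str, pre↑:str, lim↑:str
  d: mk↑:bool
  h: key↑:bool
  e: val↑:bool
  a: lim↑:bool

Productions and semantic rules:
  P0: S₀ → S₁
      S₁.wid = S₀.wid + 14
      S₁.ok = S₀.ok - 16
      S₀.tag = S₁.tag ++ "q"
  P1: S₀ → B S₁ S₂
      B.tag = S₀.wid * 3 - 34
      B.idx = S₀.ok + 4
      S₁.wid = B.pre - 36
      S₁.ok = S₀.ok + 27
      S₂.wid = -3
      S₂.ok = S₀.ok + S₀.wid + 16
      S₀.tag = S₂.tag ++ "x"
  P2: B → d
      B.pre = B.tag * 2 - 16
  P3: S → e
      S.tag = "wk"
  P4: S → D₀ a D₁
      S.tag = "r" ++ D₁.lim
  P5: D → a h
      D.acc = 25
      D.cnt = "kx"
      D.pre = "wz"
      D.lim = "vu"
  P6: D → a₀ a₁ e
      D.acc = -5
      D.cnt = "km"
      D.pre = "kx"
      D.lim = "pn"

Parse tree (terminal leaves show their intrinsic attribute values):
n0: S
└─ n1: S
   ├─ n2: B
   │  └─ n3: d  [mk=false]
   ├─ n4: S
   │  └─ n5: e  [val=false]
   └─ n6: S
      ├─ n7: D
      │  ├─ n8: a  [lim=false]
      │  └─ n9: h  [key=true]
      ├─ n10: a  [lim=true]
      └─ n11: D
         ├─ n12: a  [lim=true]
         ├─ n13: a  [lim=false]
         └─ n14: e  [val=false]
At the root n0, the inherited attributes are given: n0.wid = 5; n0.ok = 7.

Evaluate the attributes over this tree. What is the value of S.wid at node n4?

-6

1. n0.wid = 5  [given at root]
2. n0.ok = 7  [given at root]
3. n1.wid = 19  [S₀.wid + 14]
4. n1.ok = -9  [S₀.ok - 16]
5. n2.tag = 23  [S₀.wid * 3 - 34]
6. n2.idx = -5  [S₀.ok + 4]
7. n3.mk = false  [terminal]
8. n2.pre = 30  [B.tag * 2 - 16]
9. n4.wid = -6  [B.pre - 36]
10. n4.ok = 18  [S₀.ok + 27]
11. n5.val = false  [terminal]
12. n4.tag = "wk"  ["wk"]
13. n6.wid = -3  [-3]
14. n6.ok = 26  [S₀.ok + S₀.wid + 16]
15. n8.lim = false  [terminal]
16. n9.key = true  [terminal]
17. n7.acc = 25  [25]
18. n7.cnt = "kx"  ["kx"]
19. n7.pre = "wz"  ["wz"]
20. n7.lim = "vu"  ["vu"]
21. n10.lim = true  [terminal]
22. n12.lim = true  [terminal]
23. n13.lim = false  [terminal]
24. n14.val = false  [terminal]
25. n11.acc = -5  [-5]
26. n11.cnt = "km"  ["km"]
27. n11.pre = "kx"  ["kx"]
28. n11.lim = "pn"  ["pn"]
29. n6.tag = "rpn"  ["r" ++ D₁.lim]
30. n1.tag = "rpnx"  [S₂.tag ++ "x"]
31. n0.tag = "rpnxq"  [S₁.tag ++ "q"]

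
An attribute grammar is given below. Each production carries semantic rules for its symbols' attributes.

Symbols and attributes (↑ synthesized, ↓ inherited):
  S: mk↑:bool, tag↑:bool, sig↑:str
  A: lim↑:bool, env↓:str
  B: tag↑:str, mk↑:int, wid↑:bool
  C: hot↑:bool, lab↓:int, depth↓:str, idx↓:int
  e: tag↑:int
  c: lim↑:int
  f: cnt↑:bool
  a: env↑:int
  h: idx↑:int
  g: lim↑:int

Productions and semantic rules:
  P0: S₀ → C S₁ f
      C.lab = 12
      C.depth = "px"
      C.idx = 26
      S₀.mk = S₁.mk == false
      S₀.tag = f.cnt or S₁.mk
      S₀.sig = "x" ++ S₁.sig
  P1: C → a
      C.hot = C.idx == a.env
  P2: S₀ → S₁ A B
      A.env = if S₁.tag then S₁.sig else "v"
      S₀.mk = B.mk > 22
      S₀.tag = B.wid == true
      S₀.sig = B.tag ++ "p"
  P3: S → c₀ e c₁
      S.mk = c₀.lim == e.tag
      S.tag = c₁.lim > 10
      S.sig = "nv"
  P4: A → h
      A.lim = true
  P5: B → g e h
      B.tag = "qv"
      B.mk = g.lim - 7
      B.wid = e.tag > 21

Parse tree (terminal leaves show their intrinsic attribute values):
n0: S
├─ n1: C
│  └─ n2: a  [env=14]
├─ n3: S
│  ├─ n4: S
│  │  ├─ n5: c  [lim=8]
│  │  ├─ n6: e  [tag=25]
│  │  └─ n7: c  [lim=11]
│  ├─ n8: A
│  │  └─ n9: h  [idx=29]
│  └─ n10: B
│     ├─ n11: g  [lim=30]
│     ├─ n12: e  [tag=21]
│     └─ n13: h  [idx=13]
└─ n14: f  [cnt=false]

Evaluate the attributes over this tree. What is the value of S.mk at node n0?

1. n1.lab = 12  [12]
2. n1.depth = "px"  ["px"]
3. n1.idx = 26  [26]
4. n2.env = 14  [terminal]
5. n1.hot = false  [C.idx == a.env]
6. n5.lim = 8  [terminal]
7. n6.tag = 25  [terminal]
8. n7.lim = 11  [terminal]
9. n4.mk = false  [c₀.lim == e.tag]
10. n4.tag = true  [c₁.lim > 10]
11. n4.sig = "nv"  ["nv"]
12. n8.env = "nv"  [if S₁.tag then S₁.sig else "v"]
13. n9.idx = 29  [terminal]
14. n8.lim = true  [true]
15. n11.lim = 30  [terminal]
16. n12.tag = 21  [terminal]
17. n13.idx = 13  [terminal]
18. n10.tag = "qv"  ["qv"]
19. n10.mk = 23  [g.lim - 7]
20. n10.wid = false  [e.tag > 21]
21. n3.mk = true  [B.mk > 22]
22. n3.tag = false  [B.wid == true]
23. n3.sig = "qvp"  [B.tag ++ "p"]
24. n14.cnt = false  [terminal]
25. n0.mk = false  [S₁.mk == false]
26. n0.tag = true  [f.cnt or S₁.mk]
27. n0.sig = "xqvp"  ["x" ++ S₁.sig]

false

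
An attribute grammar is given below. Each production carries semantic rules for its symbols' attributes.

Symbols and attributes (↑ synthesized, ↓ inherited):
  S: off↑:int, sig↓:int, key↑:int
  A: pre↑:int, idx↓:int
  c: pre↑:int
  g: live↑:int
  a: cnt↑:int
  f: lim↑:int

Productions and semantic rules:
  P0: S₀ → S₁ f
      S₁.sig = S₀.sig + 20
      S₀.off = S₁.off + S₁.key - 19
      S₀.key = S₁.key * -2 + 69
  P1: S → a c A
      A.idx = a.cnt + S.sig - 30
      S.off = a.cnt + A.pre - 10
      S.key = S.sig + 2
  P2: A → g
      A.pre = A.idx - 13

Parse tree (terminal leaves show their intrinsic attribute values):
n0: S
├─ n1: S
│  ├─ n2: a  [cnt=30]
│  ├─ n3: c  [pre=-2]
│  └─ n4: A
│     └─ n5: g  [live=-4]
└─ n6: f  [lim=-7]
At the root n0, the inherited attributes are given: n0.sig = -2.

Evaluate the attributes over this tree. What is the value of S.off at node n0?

1. n0.sig = -2  [given at root]
2. n1.sig = 18  [S₀.sig + 20]
3. n2.cnt = 30  [terminal]
4. n3.pre = -2  [terminal]
5. n4.idx = 18  [a.cnt + S.sig - 30]
6. n5.live = -4  [terminal]
7. n4.pre = 5  [A.idx - 13]
8. n1.off = 25  [a.cnt + A.pre - 10]
9. n1.key = 20  [S.sig + 2]
10. n6.lim = -7  [terminal]
11. n0.off = 26  [S₁.off + S₁.key - 19]
12. n0.key = 29  [S₁.key * -2 + 69]

26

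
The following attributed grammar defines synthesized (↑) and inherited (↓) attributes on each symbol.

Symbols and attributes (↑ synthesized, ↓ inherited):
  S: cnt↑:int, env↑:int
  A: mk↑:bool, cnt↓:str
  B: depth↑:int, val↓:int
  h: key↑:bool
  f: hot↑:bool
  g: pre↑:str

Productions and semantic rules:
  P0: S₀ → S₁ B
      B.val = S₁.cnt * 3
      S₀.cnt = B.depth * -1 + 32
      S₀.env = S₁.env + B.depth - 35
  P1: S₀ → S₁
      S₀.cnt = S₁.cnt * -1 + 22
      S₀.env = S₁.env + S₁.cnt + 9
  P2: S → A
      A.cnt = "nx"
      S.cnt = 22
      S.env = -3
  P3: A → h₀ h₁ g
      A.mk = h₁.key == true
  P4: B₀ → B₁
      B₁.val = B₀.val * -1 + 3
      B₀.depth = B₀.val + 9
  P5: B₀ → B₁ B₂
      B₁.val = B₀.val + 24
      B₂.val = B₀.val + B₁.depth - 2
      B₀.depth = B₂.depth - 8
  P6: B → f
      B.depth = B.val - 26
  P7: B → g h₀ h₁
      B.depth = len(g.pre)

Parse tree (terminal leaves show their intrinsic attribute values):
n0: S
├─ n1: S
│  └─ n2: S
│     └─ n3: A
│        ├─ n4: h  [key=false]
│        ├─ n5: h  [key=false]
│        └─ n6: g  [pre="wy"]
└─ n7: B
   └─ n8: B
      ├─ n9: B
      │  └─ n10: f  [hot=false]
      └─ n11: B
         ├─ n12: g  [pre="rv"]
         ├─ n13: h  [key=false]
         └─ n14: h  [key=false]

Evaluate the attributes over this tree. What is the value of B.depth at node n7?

1. n3.cnt = "nx"  ["nx"]
2. n4.key = false  [terminal]
3. n5.key = false  [terminal]
4. n6.pre = "wy"  [terminal]
5. n3.mk = false  [h₁.key == true]
6. n2.cnt = 22  [22]
7. n2.env = -3  [-3]
8. n1.cnt = 0  [S₁.cnt * -1 + 22]
9. n1.env = 28  [S₁.env + S₁.cnt + 9]
10. n7.val = 0  [S₁.cnt * 3]
11. n8.val = 3  [B₀.val * -1 + 3]
12. n9.val = 27  [B₀.val + 24]
13. n10.hot = false  [terminal]
14. n9.depth = 1  [B.val - 26]
15. n11.val = 2  [B₀.val + B₁.depth - 2]
16. n12.pre = "rv"  [terminal]
17. n13.key = false  [terminal]
18. n14.key = false  [terminal]
19. n11.depth = 2  [len(g.pre)]
20. n8.depth = -6  [B₂.depth - 8]
21. n7.depth = 9  [B₀.val + 9]
22. n0.cnt = 23  [B.depth * -1 + 32]
23. n0.env = 2  [S₁.env + B.depth - 35]

9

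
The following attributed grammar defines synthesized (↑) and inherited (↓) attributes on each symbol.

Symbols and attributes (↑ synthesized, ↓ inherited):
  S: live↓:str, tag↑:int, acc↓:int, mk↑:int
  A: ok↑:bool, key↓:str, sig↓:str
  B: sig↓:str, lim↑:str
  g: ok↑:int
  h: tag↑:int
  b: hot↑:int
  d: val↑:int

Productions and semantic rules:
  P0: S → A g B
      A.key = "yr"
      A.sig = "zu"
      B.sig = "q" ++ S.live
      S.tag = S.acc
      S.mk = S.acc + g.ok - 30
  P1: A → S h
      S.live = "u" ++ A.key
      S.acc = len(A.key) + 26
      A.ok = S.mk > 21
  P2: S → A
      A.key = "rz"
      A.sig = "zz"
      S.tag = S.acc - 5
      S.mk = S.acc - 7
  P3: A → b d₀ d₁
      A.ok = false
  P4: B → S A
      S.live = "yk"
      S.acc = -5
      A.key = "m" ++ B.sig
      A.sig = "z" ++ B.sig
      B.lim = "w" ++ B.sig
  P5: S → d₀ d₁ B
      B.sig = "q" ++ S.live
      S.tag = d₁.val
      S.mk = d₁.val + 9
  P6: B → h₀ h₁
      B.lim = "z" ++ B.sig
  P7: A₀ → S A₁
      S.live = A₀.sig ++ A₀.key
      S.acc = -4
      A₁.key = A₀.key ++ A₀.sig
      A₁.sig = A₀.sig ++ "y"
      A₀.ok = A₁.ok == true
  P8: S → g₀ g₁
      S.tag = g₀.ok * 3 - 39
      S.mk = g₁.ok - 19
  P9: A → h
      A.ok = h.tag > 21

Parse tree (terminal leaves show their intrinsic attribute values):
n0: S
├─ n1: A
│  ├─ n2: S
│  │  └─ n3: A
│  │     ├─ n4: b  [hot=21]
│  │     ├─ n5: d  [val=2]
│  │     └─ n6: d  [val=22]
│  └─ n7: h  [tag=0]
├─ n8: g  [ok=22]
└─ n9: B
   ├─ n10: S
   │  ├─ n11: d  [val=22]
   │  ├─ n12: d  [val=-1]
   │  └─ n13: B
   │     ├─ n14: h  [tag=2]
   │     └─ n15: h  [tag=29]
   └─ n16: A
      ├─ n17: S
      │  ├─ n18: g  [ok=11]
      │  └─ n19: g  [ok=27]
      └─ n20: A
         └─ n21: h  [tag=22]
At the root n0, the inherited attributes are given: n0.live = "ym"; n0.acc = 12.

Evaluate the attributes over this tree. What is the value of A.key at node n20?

1. n0.live = "ym"  [given at root]
2. n0.acc = 12  [given at root]
3. n1.key = "yr"  ["yr"]
4. n1.sig = "zu"  ["zu"]
5. n2.live = "uyr"  ["u" ++ A.key]
6. n2.acc = 28  [len(A.key) + 26]
7. n3.key = "rz"  ["rz"]
8. n3.sig = "zz"  ["zz"]
9. n4.hot = 21  [terminal]
10. n5.val = 2  [terminal]
11. n6.val = 22  [terminal]
12. n3.ok = false  [false]
13. n2.tag = 23  [S.acc - 5]
14. n2.mk = 21  [S.acc - 7]
15. n7.tag = 0  [terminal]
16. n1.ok = false  [S.mk > 21]
17. n8.ok = 22  [terminal]
18. n9.sig = "qym"  ["q" ++ S.live]
19. n10.live = "yk"  ["yk"]
20. n10.acc = -5  [-5]
21. n11.val = 22  [terminal]
22. n12.val = -1  [terminal]
23. n13.sig = "qyk"  ["q" ++ S.live]
24. n14.tag = 2  [terminal]
25. n15.tag = 29  [terminal]
26. n13.lim = "zqyk"  ["z" ++ B.sig]
27. n10.tag = -1  [d₁.val]
28. n10.mk = 8  [d₁.val + 9]
29. n16.key = "mqym"  ["m" ++ B.sig]
30. n16.sig = "zqym"  ["z" ++ B.sig]
31. n17.live = "zqymmqym"  [A₀.sig ++ A₀.key]
32. n17.acc = -4  [-4]
33. n18.ok = 11  [terminal]
34. n19.ok = 27  [terminal]
35. n17.tag = -6  [g₀.ok * 3 - 39]
36. n17.mk = 8  [g₁.ok - 19]
37. n20.key = "mqymzqym"  [A₀.key ++ A₀.sig]
38. n20.sig = "zqymy"  [A₀.sig ++ "y"]
39. n21.tag = 22  [terminal]
40. n20.ok = true  [h.tag > 21]
41. n16.ok = true  [A₁.ok == true]
42. n9.lim = "wqym"  ["w" ++ B.sig]
43. n0.tag = 12  [S.acc]
44. n0.mk = 4  [S.acc + g.ok - 30]

"mqymzqym"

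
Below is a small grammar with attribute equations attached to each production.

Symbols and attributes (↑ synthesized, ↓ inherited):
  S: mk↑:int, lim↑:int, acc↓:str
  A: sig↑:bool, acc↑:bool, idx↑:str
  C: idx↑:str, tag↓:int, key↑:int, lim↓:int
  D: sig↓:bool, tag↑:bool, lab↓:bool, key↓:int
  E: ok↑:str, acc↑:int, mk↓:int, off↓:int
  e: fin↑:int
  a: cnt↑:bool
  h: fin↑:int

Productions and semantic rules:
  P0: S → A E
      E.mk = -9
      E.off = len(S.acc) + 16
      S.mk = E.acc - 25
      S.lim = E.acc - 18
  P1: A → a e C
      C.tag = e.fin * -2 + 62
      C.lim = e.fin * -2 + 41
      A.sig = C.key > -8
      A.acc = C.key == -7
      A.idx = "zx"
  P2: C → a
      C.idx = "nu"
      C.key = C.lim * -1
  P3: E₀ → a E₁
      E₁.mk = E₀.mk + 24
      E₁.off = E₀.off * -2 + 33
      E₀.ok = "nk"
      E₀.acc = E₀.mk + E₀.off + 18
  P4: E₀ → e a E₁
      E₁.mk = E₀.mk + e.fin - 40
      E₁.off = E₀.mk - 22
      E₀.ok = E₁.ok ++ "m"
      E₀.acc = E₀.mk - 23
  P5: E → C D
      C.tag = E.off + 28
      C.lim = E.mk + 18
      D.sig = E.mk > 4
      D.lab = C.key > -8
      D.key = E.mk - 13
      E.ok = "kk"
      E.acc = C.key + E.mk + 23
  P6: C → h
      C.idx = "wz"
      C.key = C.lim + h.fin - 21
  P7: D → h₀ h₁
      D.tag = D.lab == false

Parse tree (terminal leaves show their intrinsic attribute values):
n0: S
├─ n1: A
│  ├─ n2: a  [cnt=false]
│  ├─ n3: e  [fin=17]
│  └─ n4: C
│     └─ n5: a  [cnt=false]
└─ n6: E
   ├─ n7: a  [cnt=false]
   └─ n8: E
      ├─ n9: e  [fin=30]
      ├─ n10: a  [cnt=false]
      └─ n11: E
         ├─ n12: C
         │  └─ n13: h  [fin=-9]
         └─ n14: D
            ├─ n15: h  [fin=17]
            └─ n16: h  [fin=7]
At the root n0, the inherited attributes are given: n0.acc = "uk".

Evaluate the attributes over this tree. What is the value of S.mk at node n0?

1. n0.acc = "uk"  [given at root]
2. n2.cnt = false  [terminal]
3. n3.fin = 17  [terminal]
4. n4.tag = 28  [e.fin * -2 + 62]
5. n4.lim = 7  [e.fin * -2 + 41]
6. n5.cnt = false  [terminal]
7. n4.idx = "nu"  ["nu"]
8. n4.key = -7  [C.lim * -1]
9. n1.sig = true  [C.key > -8]
10. n1.acc = true  [C.key == -7]
11. n1.idx = "zx"  ["zx"]
12. n6.mk = -9  [-9]
13. n6.off = 18  [len(S.acc) + 16]
14. n7.cnt = false  [terminal]
15. n8.mk = 15  [E₀.mk + 24]
16. n8.off = -3  [E₀.off * -2 + 33]
17. n9.fin = 30  [terminal]
18. n10.cnt = false  [terminal]
19. n11.mk = 5  [E₀.mk + e.fin - 40]
20. n11.off = -7  [E₀.mk - 22]
21. n12.tag = 21  [E.off + 28]
22. n12.lim = 23  [E.mk + 18]
23. n13.fin = -9  [terminal]
24. n12.idx = "wz"  ["wz"]
25. n12.key = -7  [C.lim + h.fin - 21]
26. n14.sig = true  [E.mk > 4]
27. n14.lab = true  [C.key > -8]
28. n14.key = -8  [E.mk - 13]
29. n15.fin = 17  [terminal]
30. n16.fin = 7  [terminal]
31. n14.tag = false  [D.lab == false]
32. n11.ok = "kk"  ["kk"]
33. n11.acc = 21  [C.key + E.mk + 23]
34. n8.ok = "kkm"  [E₁.ok ++ "m"]
35. n8.acc = -8  [E₀.mk - 23]
36. n6.ok = "nk"  ["nk"]
37. n6.acc = 27  [E₀.mk + E₀.off + 18]
38. n0.mk = 2  [E.acc - 25]
39. n0.lim = 9  [E.acc - 18]

2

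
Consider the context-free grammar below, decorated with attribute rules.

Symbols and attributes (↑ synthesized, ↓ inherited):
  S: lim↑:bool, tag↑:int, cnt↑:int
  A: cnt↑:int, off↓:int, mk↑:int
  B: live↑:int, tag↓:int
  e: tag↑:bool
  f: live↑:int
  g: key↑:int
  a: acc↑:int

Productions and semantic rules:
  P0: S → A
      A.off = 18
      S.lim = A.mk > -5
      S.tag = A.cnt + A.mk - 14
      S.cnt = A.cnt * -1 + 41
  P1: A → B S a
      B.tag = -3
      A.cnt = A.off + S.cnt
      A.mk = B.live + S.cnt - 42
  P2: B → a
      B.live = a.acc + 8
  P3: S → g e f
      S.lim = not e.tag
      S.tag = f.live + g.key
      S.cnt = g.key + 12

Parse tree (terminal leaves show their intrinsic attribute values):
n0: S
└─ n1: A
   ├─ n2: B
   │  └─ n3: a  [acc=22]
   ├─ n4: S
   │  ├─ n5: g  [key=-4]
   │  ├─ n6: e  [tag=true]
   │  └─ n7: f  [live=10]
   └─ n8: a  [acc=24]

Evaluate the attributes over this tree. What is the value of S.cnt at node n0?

1. n1.off = 18  [18]
2. n2.tag = -3  [-3]
3. n3.acc = 22  [terminal]
4. n2.live = 30  [a.acc + 8]
5. n5.key = -4  [terminal]
6. n6.tag = true  [terminal]
7. n7.live = 10  [terminal]
8. n4.lim = false  [not e.tag]
9. n4.tag = 6  [f.live + g.key]
10. n4.cnt = 8  [g.key + 12]
11. n8.acc = 24  [terminal]
12. n1.cnt = 26  [A.off + S.cnt]
13. n1.mk = -4  [B.live + S.cnt - 42]
14. n0.lim = true  [A.mk > -5]
15. n0.tag = 8  [A.cnt + A.mk - 14]
16. n0.cnt = 15  [A.cnt * -1 + 41]

15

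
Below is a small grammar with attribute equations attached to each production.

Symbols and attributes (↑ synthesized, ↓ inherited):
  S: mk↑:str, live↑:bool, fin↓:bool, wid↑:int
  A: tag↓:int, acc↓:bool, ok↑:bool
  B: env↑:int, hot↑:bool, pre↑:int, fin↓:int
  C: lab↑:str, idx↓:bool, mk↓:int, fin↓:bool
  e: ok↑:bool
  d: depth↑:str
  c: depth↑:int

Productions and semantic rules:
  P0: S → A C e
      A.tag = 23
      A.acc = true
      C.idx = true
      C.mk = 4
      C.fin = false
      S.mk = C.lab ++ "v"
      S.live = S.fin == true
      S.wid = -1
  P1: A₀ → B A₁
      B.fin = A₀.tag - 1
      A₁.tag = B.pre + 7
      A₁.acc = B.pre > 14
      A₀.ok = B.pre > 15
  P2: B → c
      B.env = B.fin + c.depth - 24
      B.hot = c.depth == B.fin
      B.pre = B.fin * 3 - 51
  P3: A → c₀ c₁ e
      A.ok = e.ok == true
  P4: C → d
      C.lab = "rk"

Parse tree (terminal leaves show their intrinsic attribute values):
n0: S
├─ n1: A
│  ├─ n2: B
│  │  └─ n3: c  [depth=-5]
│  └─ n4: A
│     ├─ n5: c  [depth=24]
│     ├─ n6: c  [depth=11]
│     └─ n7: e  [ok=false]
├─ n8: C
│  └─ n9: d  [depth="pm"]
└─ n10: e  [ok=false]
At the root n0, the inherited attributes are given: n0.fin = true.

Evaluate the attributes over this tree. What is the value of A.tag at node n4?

22

1. n0.fin = true  [given at root]
2. n1.tag = 23  [23]
3. n1.acc = true  [true]
4. n2.fin = 22  [A₀.tag - 1]
5. n3.depth = -5  [terminal]
6. n2.env = -7  [B.fin + c.depth - 24]
7. n2.hot = false  [c.depth == B.fin]
8. n2.pre = 15  [B.fin * 3 - 51]
9. n4.tag = 22  [B.pre + 7]
10. n4.acc = true  [B.pre > 14]
11. n5.depth = 24  [terminal]
12. n6.depth = 11  [terminal]
13. n7.ok = false  [terminal]
14. n4.ok = false  [e.ok == true]
15. n1.ok = false  [B.pre > 15]
16. n8.idx = true  [true]
17. n8.mk = 4  [4]
18. n8.fin = false  [false]
19. n9.depth = "pm"  [terminal]
20. n8.lab = "rk"  ["rk"]
21. n10.ok = false  [terminal]
22. n0.mk = "rkv"  [C.lab ++ "v"]
23. n0.live = true  [S.fin == true]
24. n0.wid = -1  [-1]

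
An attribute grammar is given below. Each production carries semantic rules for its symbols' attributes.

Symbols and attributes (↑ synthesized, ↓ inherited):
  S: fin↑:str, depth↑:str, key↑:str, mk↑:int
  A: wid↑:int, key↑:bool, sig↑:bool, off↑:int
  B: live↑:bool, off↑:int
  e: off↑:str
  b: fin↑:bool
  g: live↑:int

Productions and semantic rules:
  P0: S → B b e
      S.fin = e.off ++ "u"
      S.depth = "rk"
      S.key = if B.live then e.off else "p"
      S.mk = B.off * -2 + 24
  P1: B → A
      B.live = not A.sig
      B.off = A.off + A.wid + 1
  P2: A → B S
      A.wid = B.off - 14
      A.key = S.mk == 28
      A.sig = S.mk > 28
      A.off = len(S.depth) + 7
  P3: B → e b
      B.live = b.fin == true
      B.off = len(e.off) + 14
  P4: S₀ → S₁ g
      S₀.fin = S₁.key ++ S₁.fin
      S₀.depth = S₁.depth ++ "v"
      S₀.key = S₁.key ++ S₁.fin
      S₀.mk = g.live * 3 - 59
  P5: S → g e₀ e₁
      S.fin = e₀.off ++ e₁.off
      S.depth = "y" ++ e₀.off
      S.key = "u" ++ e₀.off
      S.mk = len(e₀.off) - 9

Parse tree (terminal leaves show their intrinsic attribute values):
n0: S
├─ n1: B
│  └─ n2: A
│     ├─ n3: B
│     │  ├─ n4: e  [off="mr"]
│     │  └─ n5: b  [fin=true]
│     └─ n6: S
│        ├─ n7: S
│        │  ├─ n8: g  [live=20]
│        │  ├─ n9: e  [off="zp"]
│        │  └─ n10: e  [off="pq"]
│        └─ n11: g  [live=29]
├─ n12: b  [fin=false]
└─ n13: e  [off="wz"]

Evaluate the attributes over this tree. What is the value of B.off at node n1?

1. n4.off = "mr"  [terminal]
2. n5.fin = true  [terminal]
3. n3.live = true  [b.fin == true]
4. n3.off = 16  [len(e.off) + 14]
5. n8.live = 20  [terminal]
6. n9.off = "zp"  [terminal]
7. n10.off = "pq"  [terminal]
8. n7.fin = "zppq"  [e₀.off ++ e₁.off]
9. n7.depth = "yzp"  ["y" ++ e₀.off]
10. n7.key = "uzp"  ["u" ++ e₀.off]
11. n7.mk = -7  [len(e₀.off) - 9]
12. n11.live = 29  [terminal]
13. n6.fin = "uzpzppq"  [S₁.key ++ S₁.fin]
14. n6.depth = "yzpv"  [S₁.depth ++ "v"]
15. n6.key = "uzpzppq"  [S₁.key ++ S₁.fin]
16. n6.mk = 28  [g.live * 3 - 59]
17. n2.wid = 2  [B.off - 14]
18. n2.key = true  [S.mk == 28]
19. n2.sig = false  [S.mk > 28]
20. n2.off = 11  [len(S.depth) + 7]
21. n1.live = true  [not A.sig]
22. n1.off = 14  [A.off + A.wid + 1]
23. n12.fin = false  [terminal]
24. n13.off = "wz"  [terminal]
25. n0.fin = "wzu"  [e.off ++ "u"]
26. n0.depth = "rk"  ["rk"]
27. n0.key = "wz"  [if B.live then e.off else "p"]
28. n0.mk = -4  [B.off * -2 + 24]

14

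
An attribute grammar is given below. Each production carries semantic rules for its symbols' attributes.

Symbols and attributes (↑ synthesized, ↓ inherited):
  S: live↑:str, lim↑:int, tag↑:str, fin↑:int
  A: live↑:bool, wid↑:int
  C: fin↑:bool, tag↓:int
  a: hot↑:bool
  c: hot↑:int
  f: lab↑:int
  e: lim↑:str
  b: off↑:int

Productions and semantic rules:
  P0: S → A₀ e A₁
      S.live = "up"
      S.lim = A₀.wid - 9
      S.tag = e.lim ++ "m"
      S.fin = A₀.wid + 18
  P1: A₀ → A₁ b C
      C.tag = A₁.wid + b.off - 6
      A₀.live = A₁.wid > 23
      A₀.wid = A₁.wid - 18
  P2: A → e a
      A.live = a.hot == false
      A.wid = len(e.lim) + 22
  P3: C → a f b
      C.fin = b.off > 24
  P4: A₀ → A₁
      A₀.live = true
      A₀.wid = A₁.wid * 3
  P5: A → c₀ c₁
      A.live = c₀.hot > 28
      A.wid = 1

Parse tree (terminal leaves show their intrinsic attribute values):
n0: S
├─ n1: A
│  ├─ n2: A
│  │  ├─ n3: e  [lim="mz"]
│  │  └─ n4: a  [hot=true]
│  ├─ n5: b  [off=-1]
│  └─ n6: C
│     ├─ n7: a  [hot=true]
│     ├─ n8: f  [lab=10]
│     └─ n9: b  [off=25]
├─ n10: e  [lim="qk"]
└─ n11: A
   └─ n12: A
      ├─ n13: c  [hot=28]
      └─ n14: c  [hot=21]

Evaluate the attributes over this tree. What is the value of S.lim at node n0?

-3

1. n3.lim = "mz"  [terminal]
2. n4.hot = true  [terminal]
3. n2.live = false  [a.hot == false]
4. n2.wid = 24  [len(e.lim) + 22]
5. n5.off = -1  [terminal]
6. n6.tag = 17  [A₁.wid + b.off - 6]
7. n7.hot = true  [terminal]
8. n8.lab = 10  [terminal]
9. n9.off = 25  [terminal]
10. n6.fin = true  [b.off > 24]
11. n1.live = true  [A₁.wid > 23]
12. n1.wid = 6  [A₁.wid - 18]
13. n10.lim = "qk"  [terminal]
14. n13.hot = 28  [terminal]
15. n14.hot = 21  [terminal]
16. n12.live = false  [c₀.hot > 28]
17. n12.wid = 1  [1]
18. n11.live = true  [true]
19. n11.wid = 3  [A₁.wid * 3]
20. n0.live = "up"  ["up"]
21. n0.lim = -3  [A₀.wid - 9]
22. n0.tag = "qkm"  [e.lim ++ "m"]
23. n0.fin = 24  [A₀.wid + 18]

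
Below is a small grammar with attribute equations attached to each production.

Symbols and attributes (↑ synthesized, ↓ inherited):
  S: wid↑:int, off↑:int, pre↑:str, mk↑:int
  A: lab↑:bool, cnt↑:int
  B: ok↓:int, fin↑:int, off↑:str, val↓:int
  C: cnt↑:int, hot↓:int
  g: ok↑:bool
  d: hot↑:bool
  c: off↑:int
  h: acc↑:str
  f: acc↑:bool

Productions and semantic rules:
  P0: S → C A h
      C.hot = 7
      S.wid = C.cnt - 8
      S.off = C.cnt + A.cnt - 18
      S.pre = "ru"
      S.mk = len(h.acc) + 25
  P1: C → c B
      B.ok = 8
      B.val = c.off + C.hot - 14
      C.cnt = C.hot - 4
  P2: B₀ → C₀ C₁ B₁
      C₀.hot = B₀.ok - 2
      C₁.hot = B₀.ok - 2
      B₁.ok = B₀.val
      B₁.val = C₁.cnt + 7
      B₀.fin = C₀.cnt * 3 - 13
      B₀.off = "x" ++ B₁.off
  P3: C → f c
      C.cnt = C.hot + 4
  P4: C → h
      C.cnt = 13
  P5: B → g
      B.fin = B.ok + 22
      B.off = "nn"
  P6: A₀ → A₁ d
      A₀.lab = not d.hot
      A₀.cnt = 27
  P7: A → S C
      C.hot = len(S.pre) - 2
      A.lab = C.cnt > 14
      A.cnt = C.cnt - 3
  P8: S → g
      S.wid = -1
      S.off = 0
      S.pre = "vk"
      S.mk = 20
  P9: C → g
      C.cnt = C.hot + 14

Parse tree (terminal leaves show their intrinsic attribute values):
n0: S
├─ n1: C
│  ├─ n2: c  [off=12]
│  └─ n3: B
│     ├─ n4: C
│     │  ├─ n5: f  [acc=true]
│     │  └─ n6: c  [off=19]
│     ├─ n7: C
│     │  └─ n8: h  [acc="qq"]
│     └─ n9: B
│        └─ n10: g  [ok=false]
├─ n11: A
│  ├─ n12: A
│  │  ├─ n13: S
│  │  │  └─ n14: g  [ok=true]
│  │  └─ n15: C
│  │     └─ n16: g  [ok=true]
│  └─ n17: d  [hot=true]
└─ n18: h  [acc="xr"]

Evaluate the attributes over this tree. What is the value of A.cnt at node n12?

1. n1.hot = 7  [7]
2. n2.off = 12  [terminal]
3. n3.ok = 8  [8]
4. n3.val = 5  [c.off + C.hot - 14]
5. n4.hot = 6  [B₀.ok - 2]
6. n5.acc = true  [terminal]
7. n6.off = 19  [terminal]
8. n4.cnt = 10  [C.hot + 4]
9. n7.hot = 6  [B₀.ok - 2]
10. n8.acc = "qq"  [terminal]
11. n7.cnt = 13  [13]
12. n9.ok = 5  [B₀.val]
13. n9.val = 20  [C₁.cnt + 7]
14. n10.ok = false  [terminal]
15. n9.fin = 27  [B.ok + 22]
16. n9.off = "nn"  ["nn"]
17. n3.fin = 17  [C₀.cnt * 3 - 13]
18. n3.off = "xnn"  ["x" ++ B₁.off]
19. n1.cnt = 3  [C.hot - 4]
20. n14.ok = true  [terminal]
21. n13.wid = -1  [-1]
22. n13.off = 0  [0]
23. n13.pre = "vk"  ["vk"]
24. n13.mk = 20  [20]
25. n15.hot = 0  [len(S.pre) - 2]
26. n16.ok = true  [terminal]
27. n15.cnt = 14  [C.hot + 14]
28. n12.lab = false  [C.cnt > 14]
29. n12.cnt = 11  [C.cnt - 3]
30. n17.hot = true  [terminal]
31. n11.lab = false  [not d.hot]
32. n11.cnt = 27  [27]
33. n18.acc = "xr"  [terminal]
34. n0.wid = -5  [C.cnt - 8]
35. n0.off = 12  [C.cnt + A.cnt - 18]
36. n0.pre = "ru"  ["ru"]
37. n0.mk = 27  [len(h.acc) + 25]

11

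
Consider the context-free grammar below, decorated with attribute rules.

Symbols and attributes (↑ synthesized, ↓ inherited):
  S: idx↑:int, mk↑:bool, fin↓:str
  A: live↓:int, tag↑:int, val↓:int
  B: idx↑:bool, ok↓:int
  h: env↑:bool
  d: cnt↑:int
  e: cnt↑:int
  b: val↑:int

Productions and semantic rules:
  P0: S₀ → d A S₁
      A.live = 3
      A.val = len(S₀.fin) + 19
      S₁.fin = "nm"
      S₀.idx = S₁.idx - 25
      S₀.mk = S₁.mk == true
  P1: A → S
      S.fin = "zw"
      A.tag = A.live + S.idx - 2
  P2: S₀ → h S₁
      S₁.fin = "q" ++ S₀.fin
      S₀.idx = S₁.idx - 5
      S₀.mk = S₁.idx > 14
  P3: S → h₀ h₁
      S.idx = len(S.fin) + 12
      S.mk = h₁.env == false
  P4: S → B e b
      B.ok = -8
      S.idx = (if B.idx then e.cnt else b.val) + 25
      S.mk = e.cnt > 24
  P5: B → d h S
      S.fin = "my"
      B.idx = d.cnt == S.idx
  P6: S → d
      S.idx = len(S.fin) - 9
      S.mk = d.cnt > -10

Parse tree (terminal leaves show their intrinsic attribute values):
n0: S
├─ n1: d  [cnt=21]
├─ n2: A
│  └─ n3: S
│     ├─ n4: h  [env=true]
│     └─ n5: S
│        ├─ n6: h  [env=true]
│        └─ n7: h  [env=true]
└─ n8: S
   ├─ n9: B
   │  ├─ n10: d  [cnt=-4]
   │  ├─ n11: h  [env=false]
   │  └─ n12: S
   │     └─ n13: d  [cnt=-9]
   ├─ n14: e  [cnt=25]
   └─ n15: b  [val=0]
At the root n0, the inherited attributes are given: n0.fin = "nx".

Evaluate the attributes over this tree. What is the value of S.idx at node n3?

1. n0.fin = "nx"  [given at root]
2. n1.cnt = 21  [terminal]
3. n2.live = 3  [3]
4. n2.val = 21  [len(S₀.fin) + 19]
5. n3.fin = "zw"  ["zw"]
6. n4.env = true  [terminal]
7. n5.fin = "qzw"  ["q" ++ S₀.fin]
8. n6.env = true  [terminal]
9. n7.env = true  [terminal]
10. n5.idx = 15  [len(S.fin) + 12]
11. n5.mk = false  [h₁.env == false]
12. n3.idx = 10  [S₁.idx - 5]
13. n3.mk = true  [S₁.idx > 14]
14. n2.tag = 11  [A.live + S.idx - 2]
15. n8.fin = "nm"  ["nm"]
16. n9.ok = -8  [-8]
17. n10.cnt = -4  [terminal]
18. n11.env = false  [terminal]
19. n12.fin = "my"  ["my"]
20. n13.cnt = -9  [terminal]
21. n12.idx = -7  [len(S.fin) - 9]
22. n12.mk = true  [d.cnt > -10]
23. n9.idx = false  [d.cnt == S.idx]
24. n14.cnt = 25  [terminal]
25. n15.val = 0  [terminal]
26. n8.idx = 25  [(if B.idx then e.cnt else b.val) + 25]
27. n8.mk = true  [e.cnt > 24]
28. n0.idx = 0  [S₁.idx - 25]
29. n0.mk = true  [S₁.mk == true]

10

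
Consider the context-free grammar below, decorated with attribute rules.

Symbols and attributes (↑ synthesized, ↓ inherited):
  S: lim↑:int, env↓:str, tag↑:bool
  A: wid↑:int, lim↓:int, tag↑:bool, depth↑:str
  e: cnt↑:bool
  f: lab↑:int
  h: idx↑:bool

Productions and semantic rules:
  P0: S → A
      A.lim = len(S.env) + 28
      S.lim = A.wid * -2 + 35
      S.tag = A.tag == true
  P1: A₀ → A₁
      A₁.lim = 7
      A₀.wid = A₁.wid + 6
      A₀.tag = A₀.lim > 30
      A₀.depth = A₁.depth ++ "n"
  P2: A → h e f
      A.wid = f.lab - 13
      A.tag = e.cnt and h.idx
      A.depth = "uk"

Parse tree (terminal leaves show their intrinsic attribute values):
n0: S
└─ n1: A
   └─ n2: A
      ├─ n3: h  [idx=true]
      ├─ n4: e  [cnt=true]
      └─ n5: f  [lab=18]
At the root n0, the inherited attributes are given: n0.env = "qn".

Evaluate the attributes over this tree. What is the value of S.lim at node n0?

13

1. n0.env = "qn"  [given at root]
2. n1.lim = 30  [len(S.env) + 28]
3. n2.lim = 7  [7]
4. n3.idx = true  [terminal]
5. n4.cnt = true  [terminal]
6. n5.lab = 18  [terminal]
7. n2.wid = 5  [f.lab - 13]
8. n2.tag = true  [e.cnt and h.idx]
9. n2.depth = "uk"  ["uk"]
10. n1.wid = 11  [A₁.wid + 6]
11. n1.tag = false  [A₀.lim > 30]
12. n1.depth = "ukn"  [A₁.depth ++ "n"]
13. n0.lim = 13  [A.wid * -2 + 35]
14. n0.tag = false  [A.tag == true]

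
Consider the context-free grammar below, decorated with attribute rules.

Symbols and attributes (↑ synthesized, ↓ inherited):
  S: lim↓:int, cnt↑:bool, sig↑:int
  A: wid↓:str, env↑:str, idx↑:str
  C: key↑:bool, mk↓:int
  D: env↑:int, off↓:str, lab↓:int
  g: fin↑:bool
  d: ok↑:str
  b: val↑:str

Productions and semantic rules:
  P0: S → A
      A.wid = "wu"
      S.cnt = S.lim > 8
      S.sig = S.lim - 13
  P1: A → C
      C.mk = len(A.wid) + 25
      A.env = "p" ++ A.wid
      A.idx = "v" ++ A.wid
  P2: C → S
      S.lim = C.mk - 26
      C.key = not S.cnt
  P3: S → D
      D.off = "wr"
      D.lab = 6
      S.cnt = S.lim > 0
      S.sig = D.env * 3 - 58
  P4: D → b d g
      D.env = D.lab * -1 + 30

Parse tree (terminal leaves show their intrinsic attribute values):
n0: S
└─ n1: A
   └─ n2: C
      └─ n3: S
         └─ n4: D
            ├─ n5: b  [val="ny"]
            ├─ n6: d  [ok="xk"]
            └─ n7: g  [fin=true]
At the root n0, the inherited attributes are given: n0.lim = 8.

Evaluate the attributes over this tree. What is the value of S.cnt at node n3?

true

1. n0.lim = 8  [given at root]
2. n1.wid = "wu"  ["wu"]
3. n2.mk = 27  [len(A.wid) + 25]
4. n3.lim = 1  [C.mk - 26]
5. n4.off = "wr"  ["wr"]
6. n4.lab = 6  [6]
7. n5.val = "ny"  [terminal]
8. n6.ok = "xk"  [terminal]
9. n7.fin = true  [terminal]
10. n4.env = 24  [D.lab * -1 + 30]
11. n3.cnt = true  [S.lim > 0]
12. n3.sig = 14  [D.env * 3 - 58]
13. n2.key = false  [not S.cnt]
14. n1.env = "pwu"  ["p" ++ A.wid]
15. n1.idx = "vwu"  ["v" ++ A.wid]
16. n0.cnt = false  [S.lim > 8]
17. n0.sig = -5  [S.lim - 13]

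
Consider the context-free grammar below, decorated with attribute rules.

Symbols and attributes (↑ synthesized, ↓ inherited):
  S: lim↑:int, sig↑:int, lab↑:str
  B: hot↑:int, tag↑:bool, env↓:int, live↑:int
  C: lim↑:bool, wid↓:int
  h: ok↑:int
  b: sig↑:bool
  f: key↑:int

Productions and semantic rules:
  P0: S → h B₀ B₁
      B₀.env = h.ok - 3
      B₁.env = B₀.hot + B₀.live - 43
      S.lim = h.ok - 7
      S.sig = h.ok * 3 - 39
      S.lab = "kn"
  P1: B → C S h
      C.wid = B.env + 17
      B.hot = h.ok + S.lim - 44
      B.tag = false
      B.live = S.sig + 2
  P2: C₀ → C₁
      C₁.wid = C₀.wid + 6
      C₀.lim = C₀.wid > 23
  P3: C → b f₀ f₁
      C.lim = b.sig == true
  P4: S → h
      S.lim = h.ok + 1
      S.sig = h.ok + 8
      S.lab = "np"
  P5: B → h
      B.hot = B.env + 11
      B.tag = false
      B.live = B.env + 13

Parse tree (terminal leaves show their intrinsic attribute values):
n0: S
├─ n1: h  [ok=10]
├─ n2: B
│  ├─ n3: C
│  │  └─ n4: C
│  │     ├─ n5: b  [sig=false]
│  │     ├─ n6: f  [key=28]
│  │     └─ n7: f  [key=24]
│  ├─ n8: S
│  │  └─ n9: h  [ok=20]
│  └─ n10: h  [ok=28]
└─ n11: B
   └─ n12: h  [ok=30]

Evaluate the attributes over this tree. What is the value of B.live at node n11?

1. n1.ok = 10  [terminal]
2. n2.env = 7  [h.ok - 3]
3. n3.wid = 24  [B.env + 17]
4. n4.wid = 30  [C₀.wid + 6]
5. n5.sig = false  [terminal]
6. n6.key = 28  [terminal]
7. n7.key = 24  [terminal]
8. n4.lim = false  [b.sig == true]
9. n3.lim = true  [C₀.wid > 23]
10. n9.ok = 20  [terminal]
11. n8.lim = 21  [h.ok + 1]
12. n8.sig = 28  [h.ok + 8]
13. n8.lab = "np"  ["np"]
14. n10.ok = 28  [terminal]
15. n2.hot = 5  [h.ok + S.lim - 44]
16. n2.tag = false  [false]
17. n2.live = 30  [S.sig + 2]
18. n11.env = -8  [B₀.hot + B₀.live - 43]
19. n12.ok = 30  [terminal]
20. n11.hot = 3  [B.env + 11]
21. n11.tag = false  [false]
22. n11.live = 5  [B.env + 13]
23. n0.lim = 3  [h.ok - 7]
24. n0.sig = -9  [h.ok * 3 - 39]
25. n0.lab = "kn"  ["kn"]

5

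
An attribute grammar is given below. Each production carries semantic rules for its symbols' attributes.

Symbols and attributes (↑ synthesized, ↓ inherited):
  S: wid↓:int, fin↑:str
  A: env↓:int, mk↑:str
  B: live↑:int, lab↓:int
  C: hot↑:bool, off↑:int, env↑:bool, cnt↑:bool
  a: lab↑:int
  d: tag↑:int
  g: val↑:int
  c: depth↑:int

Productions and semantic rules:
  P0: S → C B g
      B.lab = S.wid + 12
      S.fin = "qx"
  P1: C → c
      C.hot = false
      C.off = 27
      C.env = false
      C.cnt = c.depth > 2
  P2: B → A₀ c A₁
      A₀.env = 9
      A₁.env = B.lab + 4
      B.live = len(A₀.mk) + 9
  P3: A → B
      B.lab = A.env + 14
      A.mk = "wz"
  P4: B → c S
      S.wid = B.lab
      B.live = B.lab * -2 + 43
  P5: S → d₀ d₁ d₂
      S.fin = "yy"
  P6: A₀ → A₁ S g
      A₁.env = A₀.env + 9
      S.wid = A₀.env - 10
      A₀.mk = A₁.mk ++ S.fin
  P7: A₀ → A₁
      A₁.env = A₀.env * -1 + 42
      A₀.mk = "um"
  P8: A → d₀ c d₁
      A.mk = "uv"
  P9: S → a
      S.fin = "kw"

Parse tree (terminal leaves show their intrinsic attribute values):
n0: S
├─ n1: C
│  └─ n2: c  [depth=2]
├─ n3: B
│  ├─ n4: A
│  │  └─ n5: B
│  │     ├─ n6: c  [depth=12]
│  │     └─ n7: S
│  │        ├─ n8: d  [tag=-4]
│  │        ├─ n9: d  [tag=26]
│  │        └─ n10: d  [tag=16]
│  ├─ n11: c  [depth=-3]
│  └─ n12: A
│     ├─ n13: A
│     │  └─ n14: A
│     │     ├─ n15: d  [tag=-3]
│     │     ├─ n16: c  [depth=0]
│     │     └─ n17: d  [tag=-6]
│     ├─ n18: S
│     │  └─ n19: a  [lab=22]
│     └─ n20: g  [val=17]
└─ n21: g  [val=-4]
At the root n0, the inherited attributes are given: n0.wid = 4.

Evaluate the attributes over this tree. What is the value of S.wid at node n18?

1. n0.wid = 4  [given at root]
2. n2.depth = 2  [terminal]
3. n1.hot = false  [false]
4. n1.off = 27  [27]
5. n1.env = false  [false]
6. n1.cnt = false  [c.depth > 2]
7. n3.lab = 16  [S.wid + 12]
8. n4.env = 9  [9]
9. n5.lab = 23  [A.env + 14]
10. n6.depth = 12  [terminal]
11. n7.wid = 23  [B.lab]
12. n8.tag = -4  [terminal]
13. n9.tag = 26  [terminal]
14. n10.tag = 16  [terminal]
15. n7.fin = "yy"  ["yy"]
16. n5.live = -3  [B.lab * -2 + 43]
17. n4.mk = "wz"  ["wz"]
18. n11.depth = -3  [terminal]
19. n12.env = 20  [B.lab + 4]
20. n13.env = 29  [A₀.env + 9]
21. n14.env = 13  [A₀.env * -1 + 42]
22. n15.tag = -3  [terminal]
23. n16.depth = 0  [terminal]
24. n17.tag = -6  [terminal]
25. n14.mk = "uv"  ["uv"]
26. n13.mk = "um"  ["um"]
27. n18.wid = 10  [A₀.env - 10]
28. n19.lab = 22  [terminal]
29. n18.fin = "kw"  ["kw"]
30. n20.val = 17  [terminal]
31. n12.mk = "umkw"  [A₁.mk ++ S.fin]
32. n3.live = 11  [len(A₀.mk) + 9]
33. n21.val = -4  [terminal]
34. n0.fin = "qx"  ["qx"]

10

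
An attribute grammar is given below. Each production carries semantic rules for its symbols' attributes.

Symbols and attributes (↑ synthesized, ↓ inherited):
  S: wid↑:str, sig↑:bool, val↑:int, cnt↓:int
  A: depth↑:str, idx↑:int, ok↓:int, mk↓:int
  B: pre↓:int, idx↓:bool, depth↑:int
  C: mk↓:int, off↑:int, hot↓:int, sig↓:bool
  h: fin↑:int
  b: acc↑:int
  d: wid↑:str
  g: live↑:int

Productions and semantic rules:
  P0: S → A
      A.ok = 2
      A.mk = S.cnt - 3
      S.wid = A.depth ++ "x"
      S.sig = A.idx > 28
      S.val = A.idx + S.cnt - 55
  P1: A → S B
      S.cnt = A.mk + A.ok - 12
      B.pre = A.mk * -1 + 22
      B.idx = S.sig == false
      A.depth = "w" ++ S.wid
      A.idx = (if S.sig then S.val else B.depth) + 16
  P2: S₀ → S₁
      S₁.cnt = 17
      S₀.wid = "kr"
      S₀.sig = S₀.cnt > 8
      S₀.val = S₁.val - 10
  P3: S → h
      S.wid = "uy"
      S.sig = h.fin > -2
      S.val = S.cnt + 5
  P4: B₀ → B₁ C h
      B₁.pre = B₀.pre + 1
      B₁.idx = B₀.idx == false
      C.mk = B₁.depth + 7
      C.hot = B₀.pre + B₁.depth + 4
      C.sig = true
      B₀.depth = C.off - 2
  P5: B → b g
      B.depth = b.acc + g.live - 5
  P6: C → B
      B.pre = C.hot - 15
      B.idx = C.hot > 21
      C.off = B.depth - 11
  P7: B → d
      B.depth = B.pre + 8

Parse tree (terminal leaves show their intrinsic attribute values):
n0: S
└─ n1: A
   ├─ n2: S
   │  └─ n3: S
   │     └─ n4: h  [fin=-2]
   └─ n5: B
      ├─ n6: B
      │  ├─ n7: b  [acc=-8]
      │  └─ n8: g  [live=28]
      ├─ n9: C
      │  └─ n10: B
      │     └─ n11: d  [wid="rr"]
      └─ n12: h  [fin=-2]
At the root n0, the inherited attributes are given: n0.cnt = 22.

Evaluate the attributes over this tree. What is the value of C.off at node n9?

4

1. n0.cnt = 22  [given at root]
2. n1.ok = 2  [2]
3. n1.mk = 19  [S.cnt - 3]
4. n2.cnt = 9  [A.mk + A.ok - 12]
5. n3.cnt = 17  [17]
6. n4.fin = -2  [terminal]
7. n3.wid = "uy"  ["uy"]
8. n3.sig = false  [h.fin > -2]
9. n3.val = 22  [S.cnt + 5]
10. n2.wid = "kr"  ["kr"]
11. n2.sig = true  [S₀.cnt > 8]
12. n2.val = 12  [S₁.val - 10]
13. n5.pre = 3  [A.mk * -1 + 22]
14. n5.idx = false  [S.sig == false]
15. n6.pre = 4  [B₀.pre + 1]
16. n6.idx = true  [B₀.idx == false]
17. n7.acc = -8  [terminal]
18. n8.live = 28  [terminal]
19. n6.depth = 15  [b.acc + g.live - 5]
20. n9.mk = 22  [B₁.depth + 7]
21. n9.hot = 22  [B₀.pre + B₁.depth + 4]
22. n9.sig = true  [true]
23. n10.pre = 7  [C.hot - 15]
24. n10.idx = true  [C.hot > 21]
25. n11.wid = "rr"  [terminal]
26. n10.depth = 15  [B.pre + 8]
27. n9.off = 4  [B.depth - 11]
28. n12.fin = -2  [terminal]
29. n5.depth = 2  [C.off - 2]
30. n1.depth = "wkr"  ["w" ++ S.wid]
31. n1.idx = 28  [(if S.sig then S.val else B.depth) + 16]
32. n0.wid = "wkrx"  [A.depth ++ "x"]
33. n0.sig = false  [A.idx > 28]
34. n0.val = -5  [A.idx + S.cnt - 55]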